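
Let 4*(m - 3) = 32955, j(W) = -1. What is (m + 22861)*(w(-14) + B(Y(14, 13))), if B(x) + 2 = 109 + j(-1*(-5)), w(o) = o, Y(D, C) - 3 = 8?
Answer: 2861453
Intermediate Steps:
Y(D, C) = 11 (Y(D, C) = 3 + 8 = 11)
m = 32967/4 (m = 3 + (¼)*32955 = 3 + 32955/4 = 32967/4 ≈ 8241.8)
B(x) = 106 (B(x) = -2 + (109 - 1) = -2 + 108 = 106)
(m + 22861)*(w(-14) + B(Y(14, 13))) = (32967/4 + 22861)*(-14 + 106) = (124411/4)*92 = 2861453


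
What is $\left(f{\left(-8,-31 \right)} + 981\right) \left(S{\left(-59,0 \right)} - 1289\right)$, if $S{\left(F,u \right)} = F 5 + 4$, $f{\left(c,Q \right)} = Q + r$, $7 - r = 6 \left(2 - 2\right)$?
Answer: $-1512060$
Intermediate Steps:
$r = 7$ ($r = 7 - 6 \left(2 - 2\right) = 7 - 6 \cdot 0 = 7 - 0 = 7 + 0 = 7$)
$f{\left(c,Q \right)} = 7 + Q$ ($f{\left(c,Q \right)} = Q + 7 = 7 + Q$)
$S{\left(F,u \right)} = 4 + 5 F$ ($S{\left(F,u \right)} = 5 F + 4 = 4 + 5 F$)
$\left(f{\left(-8,-31 \right)} + 981\right) \left(S{\left(-59,0 \right)} - 1289\right) = \left(\left(7 - 31\right) + 981\right) \left(\left(4 + 5 \left(-59\right)\right) - 1289\right) = \left(-24 + 981\right) \left(\left(4 - 295\right) - 1289\right) = 957 \left(-291 - 1289\right) = 957 \left(-1580\right) = -1512060$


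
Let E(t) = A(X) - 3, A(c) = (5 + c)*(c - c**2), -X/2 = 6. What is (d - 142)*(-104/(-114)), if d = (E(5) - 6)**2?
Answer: 60982844/57 ≈ 1.0699e+6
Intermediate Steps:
X = -12 (X = -2*6 = -12)
E(t) = 1089 (E(t) = -12*(5 - 1*(-12)**2 - 4*(-12)) - 3 = -12*(5 - 1*144 + 48) - 3 = -12*(5 - 144 + 48) - 3 = -12*(-91) - 3 = 1092 - 3 = 1089)
d = 1172889 (d = (1089 - 6)**2 = 1083**2 = 1172889)
(d - 142)*(-104/(-114)) = (1172889 - 142)*(-104/(-114)) = 1172747*(-104*(-1/114)) = 1172747*(52/57) = 60982844/57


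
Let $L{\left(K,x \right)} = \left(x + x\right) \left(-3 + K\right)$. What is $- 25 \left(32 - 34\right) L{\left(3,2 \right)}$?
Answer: $0$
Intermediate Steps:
$L{\left(K,x \right)} = 2 x \left(-3 + K\right)$
$- 25 \left(32 - 34\right) L{\left(3,2 \right)} = - 25 \left(32 - 34\right) 2 \cdot 2 \left(-3 + 3\right) = - 25 \left(32 - 34\right) 2 \cdot 2 \cdot 0 = \left(-25\right) \left(-2\right) 0 = 50 \cdot 0 = 0$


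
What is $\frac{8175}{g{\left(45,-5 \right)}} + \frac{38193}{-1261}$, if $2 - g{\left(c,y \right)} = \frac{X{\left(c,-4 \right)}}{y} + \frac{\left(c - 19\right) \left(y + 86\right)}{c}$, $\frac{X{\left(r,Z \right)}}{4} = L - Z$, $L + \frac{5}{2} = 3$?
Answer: $- \frac{59411133}{259766} \approx -228.71$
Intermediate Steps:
$L = \frac{1}{2}$ ($L = - \frac{5}{2} + 3 = \frac{1}{2} \approx 0.5$)
$X{\left(r,Z \right)} = 2 - 4 Z$ ($X{\left(r,Z \right)} = 4 \left(\frac{1}{2} - Z\right) = 2 - 4 Z$)
$g{\left(c,y \right)} = 2 - \frac{18}{y} - \frac{\left(-19 + c\right) \left(86 + y\right)}{c}$ ($g{\left(c,y \right)} = 2 - \left(\frac{2 - -16}{y} + \frac{\left(c - 19\right) \left(y + 86\right)}{c}\right) = 2 - \left(\frac{2 + 16}{y} + \frac{\left(-19 + c\right) \left(86 + y\right)}{c}\right) = 2 - \left(\frac{18}{y} + \frac{\left(-19 + c\right) \left(86 + y\right)}{c}\right) = 2 - \frac{18}{y} - \frac{\left(-19 + c\right) \left(86 + y\right)}{c}$)
$\frac{8175}{g{\left(45,-5 \right)}} + \frac{38193}{-1261} = \frac{8175}{-84 - -5 - \frac{18}{-5} + \frac{1634}{45} + 19 \left(-5\right) \frac{1}{45}} + \frac{38193}{-1261} = \frac{8175}{-84 + 5 - - \frac{18}{5} + 1634 \cdot \frac{1}{45} + 19 \left(-5\right) \frac{1}{45}} + 38193 \left(- \frac{1}{1261}\right) = \frac{8175}{-84 + 5 + \frac{18}{5} + \frac{1634}{45} - \frac{19}{9}} - \frac{38193}{1261} = \frac{8175}{- \frac{206}{5}} - \frac{38193}{1261} = 8175 \left(- \frac{5}{206}\right) - \frac{38193}{1261} = - \frac{40875}{206} - \frac{38193}{1261} = - \frac{59411133}{259766}$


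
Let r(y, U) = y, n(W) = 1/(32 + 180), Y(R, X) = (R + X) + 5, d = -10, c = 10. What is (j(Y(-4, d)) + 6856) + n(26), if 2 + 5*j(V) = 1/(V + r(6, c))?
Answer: 21800611/3180 ≈ 6855.5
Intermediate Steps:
Y(R, X) = 5 + R + X
n(W) = 1/212
j(V) = -⅖ + 1/(5*(6 + V)) (j(V) = -⅖ + 1/(5*(V + 6)) = -⅖ + 1/(5*(6 + V)))
(j(Y(-4, d)) + 6856) + n(26) = ((-11 - 2*(5 - 4 - 10))/(5*(6 + (5 - 4 - 10))) + 6856) + 1/212 = ((-11 - 2*(-9))/(5*(6 - 9)) + 6856) + 1/212 = ((⅕)*(-11 + 18)/(-3) + 6856) + 1/212 = ((⅕)*(-⅓)*7 + 6856) + 1/212 = (-7/15 + 6856) + 1/212 = 102833/15 + 1/212 = 21800611/3180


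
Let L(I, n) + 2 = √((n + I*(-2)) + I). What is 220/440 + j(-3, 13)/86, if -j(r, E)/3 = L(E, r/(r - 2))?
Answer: 49/86 - 3*I*√310/430 ≈ 0.56977 - 0.12284*I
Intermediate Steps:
L(I, n) = -2 + √(n - I) (L(I, n) = -2 + √((n + I*(-2)) + I) = -2 + √((n - 2*I) + I) = -2 + √(n - I))
j(r, E) = 6 - 3*√(-E + r/(-2 + r)) (j(r, E) = -3*(-2 + √(r/(r - 2) - E)) = -3*(-2 + √(r/(-2 + r) - E)) = -3*(-2 + √(-E + r/(-2 + r))) = 6 - 3*√(-E + r/(-2 + r)))
220/440 + j(-3, 13)/86 = 220/440 + (6 - 3*I*√(-1/(-2 - 3))*√(-3 - 13*(-2 - 3)))/86 = 220*(1/440) + (6 - 3*I*√62*√(-1/(-5)))*(1/86) = ½ + (6 - 3*I*√310/5)*(1/86) = ½ + (3/43 - 3*I*√310/430) = 49/86 - 3*I*√310/430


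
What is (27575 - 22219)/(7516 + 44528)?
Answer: 1339/13011 ≈ 0.10291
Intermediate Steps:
(27575 - 22219)/(7516 + 44528) = 5356/52044 = 5356*(1/52044) = 1339/13011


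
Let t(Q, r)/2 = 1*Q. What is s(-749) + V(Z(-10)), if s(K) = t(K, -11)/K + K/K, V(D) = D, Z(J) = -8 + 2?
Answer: -3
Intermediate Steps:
Z(J) = -6
t(Q, r) = 2*Q (t(Q, r) = 2*(1*Q) = 2*Q)
s(K) = 3 (s(K) = (2*K)/K + K/K = 2 + 1 = 3)
s(-749) + V(Z(-10)) = 3 - 6 = -3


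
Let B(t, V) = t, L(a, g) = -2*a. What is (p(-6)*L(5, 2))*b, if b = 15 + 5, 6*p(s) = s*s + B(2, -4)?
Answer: -3800/3 ≈ -1266.7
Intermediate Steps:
p(s) = ⅓ + s²/6 (p(s) = (s*s + 2)/6 = (s² + 2)/6 = (2 + s²)/6 = ⅓ + s²/6)
b = 20
(p(-6)*L(5, 2))*b = ((⅓ + (⅙)*(-6)²)*(-2*5))*20 = ((⅓ + (⅙)*36)*(-10))*20 = ((⅓ + 6)*(-10))*20 = ((19/3)*(-10))*20 = -190/3*20 = -3800/3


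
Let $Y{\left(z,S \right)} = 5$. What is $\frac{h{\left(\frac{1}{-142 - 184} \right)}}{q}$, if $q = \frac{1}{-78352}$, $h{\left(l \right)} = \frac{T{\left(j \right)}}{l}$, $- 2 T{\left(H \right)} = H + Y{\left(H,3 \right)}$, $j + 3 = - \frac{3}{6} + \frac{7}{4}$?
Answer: $-41506972$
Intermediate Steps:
$j = - \frac{7}{4}$ ($j = -3 + \left(- \frac{3}{6} + \frac{7}{4}\right) = -3 + \left(\left(-3\right) \frac{1}{6} + 7 \cdot \frac{1}{4}\right) = -3 + \left(- \frac{1}{2} + \frac{7}{4}\right) = -3 + \frac{5}{4} = - \frac{7}{4} \approx -1.75$)
$T{\left(H \right)} = - \frac{5}{2} - \frac{H}{2}$ ($T{\left(H \right)} = - \frac{H + 5}{2} = - \frac{5 + H}{2} = - \frac{5}{2} - \frac{H}{2}$)
$h{\left(l \right)} = - \frac{13}{8 l}$ ($h{\left(l \right)} = \frac{- \frac{5}{2} - - \frac{7}{8}}{l} = \frac{- \frac{5}{2} + \frac{7}{8}}{l} = - \frac{13}{8 l}$)
$q = - \frac{1}{78352} \approx -1.2763 \cdot 10^{-5}$
$\frac{h{\left(\frac{1}{-142 - 184} \right)}}{q} = \frac{\left(- \frac{13}{8}\right) \frac{1}{\frac{1}{-142 - 184}}}{- \frac{1}{78352}} = - \frac{13}{8 \frac{1}{-326}} \left(-78352\right) = - \frac{13}{8 \left(- \frac{1}{326}\right)} \left(-78352\right) = \left(- \frac{13}{8}\right) \left(-326\right) \left(-78352\right) = \frac{2119}{4} \left(-78352\right) = -41506972$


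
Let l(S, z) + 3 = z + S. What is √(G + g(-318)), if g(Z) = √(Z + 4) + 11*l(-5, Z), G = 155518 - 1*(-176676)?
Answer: √(328608 + I*√314) ≈ 573.24 + 0.02*I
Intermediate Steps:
l(S, z) = -3 + S + z (l(S, z) = -3 + (z + S) = -3 + (S + z) = -3 + S + z)
G = 332194 (G = 155518 + 176676 = 332194)
g(Z) = -88 + √(4 + Z) + 11*Z (g(Z) = √(Z + 4) + 11*(-3 - 5 + Z) = √(4 + Z) + 11*(-8 + Z) = √(4 + Z) + (-88 + 11*Z) = -88 + √(4 + Z) + 11*Z)
√(G + g(-318)) = √(332194 + (-88 + √(4 - 318) + 11*(-318))) = √(332194 + (-88 + √(-314) - 3498)) = √(332194 + (-88 + I*√314 - 3498)) = √(332194 + (-3586 + I*√314)) = √(328608 + I*√314)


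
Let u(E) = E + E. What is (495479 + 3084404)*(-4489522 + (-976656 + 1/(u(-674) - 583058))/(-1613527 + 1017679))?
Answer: -5596531217047085428964117/348217146288 ≈ -1.6072e+13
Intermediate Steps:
u(E) = 2*E
(495479 + 3084404)*(-4489522 + (-976656 + 1/(u(-674) - 583058))/(-1613527 + 1017679)) = (495479 + 3084404)*(-4489522 + (-976656 + 1/(2*(-674) - 583058))/(-1613527 + 1017679)) = 3579883*(-4489522 + (-976656 + 1/(-1348 - 583058))/(-595848)) = 3579883*(-4489522 + (-976656 + 1/(-584406))*(-1/595848)) = 3579883*(-4489522 + (-976656 - 1/584406)*(-1/595848)) = 3579883*(-4489522 - 570763626337/584406*(-1/595848)) = 3579883*(-4489522 + 570763626337/348217146288) = 3579883*(-1563327968273567999/348217146288) = -5596531217047085428964117/348217146288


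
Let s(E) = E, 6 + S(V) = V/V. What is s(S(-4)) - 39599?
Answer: -39604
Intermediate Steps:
S(V) = -5 (S(V) = -6 + V/V = -6 + 1 = -5)
s(S(-4)) - 39599 = -5 - 39599 = -39604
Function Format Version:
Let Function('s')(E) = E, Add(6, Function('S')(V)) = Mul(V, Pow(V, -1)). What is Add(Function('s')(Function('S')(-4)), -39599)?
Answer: -39604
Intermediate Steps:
Function('S')(V) = -5 (Function('S')(V) = Add(-6, Mul(V, Pow(V, -1))) = Add(-6, 1) = -5)
Add(Function('s')(Function('S')(-4)), -39599) = Add(-5, -39599) = -39604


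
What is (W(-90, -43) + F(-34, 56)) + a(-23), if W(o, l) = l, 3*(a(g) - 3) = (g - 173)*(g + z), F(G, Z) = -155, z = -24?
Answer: 8627/3 ≈ 2875.7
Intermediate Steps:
a(g) = 3 + (-173 + g)*(-24 + g)/3 (a(g) = 3 + ((g - 173)*(g - 24))/3 = 3 + ((-173 + g)*(-24 + g))/3 = 3 + (-173 + g)*(-24 + g)/3)
(W(-90, -43) + F(-34, 56)) + a(-23) = (-43 - 155) + (1387 - 197/3*(-23) + (1/3)*(-23)**2) = -198 + (1387 + 4531/3 + (1/3)*529) = -198 + (1387 + 4531/3 + 529/3) = -198 + 9221/3 = 8627/3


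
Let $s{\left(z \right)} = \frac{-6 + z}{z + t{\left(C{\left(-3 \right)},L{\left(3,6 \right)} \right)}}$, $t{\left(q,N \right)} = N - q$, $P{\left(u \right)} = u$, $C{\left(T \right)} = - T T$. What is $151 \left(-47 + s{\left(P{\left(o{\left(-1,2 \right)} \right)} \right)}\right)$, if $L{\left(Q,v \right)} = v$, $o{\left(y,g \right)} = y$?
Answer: $- \frac{14345}{2} \approx -7172.5$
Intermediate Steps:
$C{\left(T \right)} = - T^{2}$
$s{\left(z \right)} = \frac{-6 + z}{15 + z}$ ($s{\left(z \right)} = \frac{-6 + z}{z - \left(-6 - \left(-3\right)^{2}\right)} = \frac{-6 + z}{z - \left(-6 - 9\right)} = \frac{-6 + z}{z + \left(6 - -9\right)} = \frac{-6 + z}{z + \left(6 + 9\right)} = \frac{-6 + z}{z + 15} = \frac{-6 + z}{15 + z}$)
$151 \left(-47 + s{\left(P{\left(o{\left(-1,2 \right)} \right)} \right)}\right) = 151 \left(-47 + \frac{-6 - 1}{15 - 1}\right) = 151 \left(-47 + \frac{1}{14} \left(-7\right)\right) = 151 \left(-47 - \frac{1}{2}\right) = 151 \left(- \frac{95}{2}\right) = - \frac{14345}{2}$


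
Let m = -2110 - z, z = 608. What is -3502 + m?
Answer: -6220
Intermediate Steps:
m = -2718 (m = -2110 - 1*608 = -2110 - 608 = -2718)
-3502 + m = -3502 - 2718 = -6220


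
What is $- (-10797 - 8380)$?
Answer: $19177$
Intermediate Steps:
$- (-10797 - 8380) = \left(-1\right) \left(-19177\right) = 19177$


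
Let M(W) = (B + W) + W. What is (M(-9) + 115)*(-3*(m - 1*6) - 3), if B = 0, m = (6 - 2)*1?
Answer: 291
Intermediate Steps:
m = 4 (m = 4*1 = 4)
M(W) = 2*W (M(W) = (0 + W) + W = W + W = 2*W)
(M(-9) + 115)*(-3*(m - 1*6) - 3) = (2*(-9) + 115)*(-3*(4 - 1*6) - 3) = (-18 + 115)*(-3*(4 - 6) - 3) = 97*(-3*(-2) - 3) = 97*(6 - 3) = 97*3 = 291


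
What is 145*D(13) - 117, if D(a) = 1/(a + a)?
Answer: -2897/26 ≈ -111.42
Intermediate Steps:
D(a) = 1/(2*a)
145*D(13) - 117 = 145*((½)/13) - 117 = 145*((½)*(1/13)) - 117 = 145*(1/26) - 117 = 145/26 - 117 = -2897/26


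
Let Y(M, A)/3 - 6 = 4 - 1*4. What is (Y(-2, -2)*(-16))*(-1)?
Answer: 288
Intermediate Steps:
Y(M, A) = 18 (Y(M, A) = 18 + 3*(4 - 1*4) = 18 + 3*(4 - 4) = 18 + 3*0 = 18 + 0 = 18)
(Y(-2, -2)*(-16))*(-1) = (18*(-16))*(-1) = -288*(-1) = 288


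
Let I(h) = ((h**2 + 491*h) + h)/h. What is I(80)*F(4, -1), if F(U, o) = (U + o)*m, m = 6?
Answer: 10296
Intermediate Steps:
F(U, o) = 6*U + 6*o (F(U, o) = (U + o)*6 = 6*U + 6*o)
I(h) = (h**2 + 492*h)/h
I(80)*F(4, -1) = (492 + 80)*(6*4 + 6*(-1)) = 572*(24 - 6) = 572*18 = 10296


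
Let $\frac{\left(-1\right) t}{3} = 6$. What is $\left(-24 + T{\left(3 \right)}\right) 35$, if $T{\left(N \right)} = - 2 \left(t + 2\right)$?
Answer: $280$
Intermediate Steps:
$t = -18$ ($t = \left(-3\right) 6 = -18$)
$T{\left(N \right)} = 32$ ($T{\left(N \right)} = - 2 \left(-18 + 2\right) = \left(-2\right) \left(-16\right) = 32$)
$\left(-24 + T{\left(3 \right)}\right) 35 = \left(-24 + 32\right) 35 = 8 \cdot 35 = 280$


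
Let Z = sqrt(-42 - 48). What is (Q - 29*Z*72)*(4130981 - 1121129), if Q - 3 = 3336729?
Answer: 10043069483664 - 18853712928*I*sqrt(10) ≈ 1.0043e+13 - 5.9621e+10*I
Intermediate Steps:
Q = 3336732 (Q = 3 + 3336729 = 3336732)
Z = 3*I*sqrt(10) (Z = sqrt(-90) = 3*I*sqrt(10) ≈ 9.4868*I)
(Q - 29*Z*72)*(4130981 - 1121129) = (3336732 - 87*I*sqrt(10)*72)*(4130981 - 1121129) = (3336732 - 87*I*sqrt(10)*72)*3009852 = (3336732 - 6264*I*sqrt(10))*3009852 = 10043069483664 - 18853712928*I*sqrt(10)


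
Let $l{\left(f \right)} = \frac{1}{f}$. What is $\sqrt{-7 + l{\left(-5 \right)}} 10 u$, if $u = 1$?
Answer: $12 i \sqrt{5} \approx 26.833 i$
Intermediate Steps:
$\sqrt{-7 + l{\left(-5 \right)}} 10 u = \sqrt{-7 + \frac{1}{-5}} \cdot 10 \cdot 1 = \sqrt{-7 - \frac{1}{5}} \cdot 10 \cdot 1 = \sqrt{- \frac{36}{5}} \cdot 10 \cdot 1 = \frac{6 i \sqrt{5}}{5} \cdot 10 \cdot 1 = 12 i \sqrt{5} \cdot 1 = 12 i \sqrt{5}$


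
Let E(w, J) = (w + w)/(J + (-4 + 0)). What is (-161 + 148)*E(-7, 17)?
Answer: 14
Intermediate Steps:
E(w, J) = 2*w/(-4 + J) (E(w, J) = (2*w)/(J - 4) = (2*w)/(-4 + J) = 2*w/(-4 + J))
(-161 + 148)*E(-7, 17) = (-161 + 148)*(2*(-7)/(-4 + 17)) = -26*(-7)/13 = -13*(-14/13) = 14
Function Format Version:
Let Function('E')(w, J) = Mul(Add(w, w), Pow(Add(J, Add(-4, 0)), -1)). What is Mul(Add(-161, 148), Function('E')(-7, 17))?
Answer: 14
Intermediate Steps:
Function('E')(w, J) = Mul(2, w, Pow(Add(-4, J), -1)) (Function('E')(w, J) = Mul(Mul(2, w), Pow(Add(J, -4), -1)) = Mul(Mul(2, w), Pow(Add(-4, J), -1)) = Mul(2, w, Pow(Add(-4, J), -1)))
Mul(Add(-161, 148), Function('E')(-7, 17)) = Mul(Add(-161, 148), Mul(2, -7, Pow(Add(-4, 17), -1))) = Mul(-13, Mul(2, -7, Pow(13, -1))) = Mul(-13, Mul(2, -7, Rational(1, 13))) = Mul(-13, Rational(-14, 13)) = 14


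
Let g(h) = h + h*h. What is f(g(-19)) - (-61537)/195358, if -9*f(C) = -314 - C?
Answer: 128708681/1758222 ≈ 73.204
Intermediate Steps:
g(h) = h + h²
f(C) = 314/9 + C/9 (f(C) = -(-314 - C)/9 = 314/9 + C/9)
f(g(-19)) - (-61537)/195358 = (314/9 + (-19*(1 - 19))/9) - (-61537)/195358 = (314/9 + (-19*(-18))/9) - (-61537)/195358 = (314/9 + (⅑)*342) - 1*(-61537/195358) = (314/9 + 38) + 61537/195358 = 656/9 + 61537/195358 = 128708681/1758222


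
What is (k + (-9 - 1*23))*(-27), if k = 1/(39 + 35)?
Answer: 63909/74 ≈ 863.63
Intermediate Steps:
k = 1/74 ≈ 0.013514
(k + (-9 - 1*23))*(-27) = (1/74 + (-9 - 1*23))*(-27) = (1/74 + (-9 - 23))*(-27) = (1/74 - 32)*(-27) = -2367/74*(-27) = 63909/74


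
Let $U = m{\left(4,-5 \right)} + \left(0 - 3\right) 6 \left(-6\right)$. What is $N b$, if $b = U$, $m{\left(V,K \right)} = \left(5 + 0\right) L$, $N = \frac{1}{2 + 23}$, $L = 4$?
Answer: $\frac{128}{25} \approx 5.12$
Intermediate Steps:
$N = \frac{1}{25} \approx 0.04$
$m{\left(V,K \right)} = 20$ ($m{\left(V,K \right)} = \left(5 + 0\right) 4 = 5 \cdot 4 = 20$)
$U = 128$ ($U = 20 + \left(0 - 3\right) 6 \left(-6\right) = 20 + \left(-3\right) 6 \left(-6\right) = 20 - -108 = 20 + 108 = 128$)
$b = 128$
$N b = \frac{1}{25} \cdot 128 = \frac{128}{25}$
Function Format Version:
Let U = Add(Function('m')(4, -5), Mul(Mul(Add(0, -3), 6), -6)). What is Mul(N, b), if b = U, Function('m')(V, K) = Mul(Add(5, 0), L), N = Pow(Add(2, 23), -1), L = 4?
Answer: Rational(128, 25) ≈ 5.1200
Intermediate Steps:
N = Rational(1, 25) (N = Pow(25, -1) = Rational(1, 25) ≈ 0.040000)
Function('m')(V, K) = 20 (Function('m')(V, K) = Mul(Add(5, 0), 4) = Mul(5, 4) = 20)
U = 128 (U = Add(20, Mul(Mul(Add(0, -3), 6), -6)) = Add(20, Mul(Mul(-3, 6), -6)) = Add(20, Mul(-18, -6)) = Add(20, 108) = 128)
b = 128
Mul(N, b) = Mul(Rational(1, 25), 128) = Rational(128, 25)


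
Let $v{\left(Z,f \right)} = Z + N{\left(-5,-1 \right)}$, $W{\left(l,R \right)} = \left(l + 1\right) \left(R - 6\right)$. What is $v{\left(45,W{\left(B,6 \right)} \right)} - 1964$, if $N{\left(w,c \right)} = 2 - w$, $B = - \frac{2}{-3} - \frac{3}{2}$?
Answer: $-1912$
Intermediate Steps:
$B = - \frac{5}{6}$ ($B = \left(-2\right) \left(- \frac{1}{3}\right) - \frac{3}{2} = \frac{2}{3} - \frac{3}{2} = - \frac{5}{6} \approx -0.83333$)
$W{\left(l,R \right)} = \left(1 + l\right) \left(-6 + R\right)$
$v{\left(Z,f \right)} = 7 + Z$ ($v{\left(Z,f \right)} = Z + \left(2 - -5\right) = Z + \left(2 + 5\right) = Z + 7 = 7 + Z$)
$v{\left(45,W{\left(B,6 \right)} \right)} - 1964 = \left(7 + 45\right) - 1964 = 52 - 1964 = -1912$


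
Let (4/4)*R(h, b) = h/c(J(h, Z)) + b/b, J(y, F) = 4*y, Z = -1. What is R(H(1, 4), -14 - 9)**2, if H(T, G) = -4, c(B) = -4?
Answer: 4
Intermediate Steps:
R(h, b) = 1 - h/4 (R(h, b) = h/(-4) + b/b = h*(-1/4) + 1 = -h/4 + 1 = 1 - h/4)
R(H(1, 4), -14 - 9)**2 = (1 - 1/4*(-4))**2 = (1 + 1)**2 = 2**2 = 4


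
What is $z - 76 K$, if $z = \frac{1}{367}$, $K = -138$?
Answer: $\frac{3849097}{367} \approx 10488.0$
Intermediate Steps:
$z = \frac{1}{367} \approx 0.0027248$
$z - 76 K = \frac{1}{367} - -10488 = \frac{1}{367} + 10488 = \frac{3849097}{367}$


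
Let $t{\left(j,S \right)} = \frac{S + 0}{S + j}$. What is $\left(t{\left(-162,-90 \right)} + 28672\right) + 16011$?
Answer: $\frac{625567}{14} \approx 44683.0$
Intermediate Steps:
$t{\left(j,S \right)} = \frac{S}{S + j}$
$\left(t{\left(-162,-90 \right)} + 28672\right) + 16011 = \left(- \frac{90}{-90 - 162} + 28672\right) + 16011 = \left(- \frac{90}{-252} + 28672\right) + 16011 = \left(\left(-90\right) \left(- \frac{1}{252}\right) + 28672\right) + 16011 = \left(\frac{5}{14} + 28672\right) + 16011 = \frac{401413}{14} + 16011 = \frac{625567}{14}$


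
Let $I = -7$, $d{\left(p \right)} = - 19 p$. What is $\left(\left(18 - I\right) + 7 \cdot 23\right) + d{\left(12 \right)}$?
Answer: $-42$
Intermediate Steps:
$\left(\left(18 - I\right) + 7 \cdot 23\right) + d{\left(12 \right)} = \left(\left(18 - -7\right) + 7 \cdot 23\right) - 228 = \left(\left(18 + 7\right) + 161\right) - 228 = \left(25 + 161\right) - 228 = 186 - 228 = -42$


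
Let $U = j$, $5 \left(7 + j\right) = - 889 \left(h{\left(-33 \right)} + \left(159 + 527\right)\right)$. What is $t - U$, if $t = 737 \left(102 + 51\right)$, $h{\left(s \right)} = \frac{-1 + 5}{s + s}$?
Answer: $\frac{38730124}{165} \approx 2.3473 \cdot 10^{5}$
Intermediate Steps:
$h{\left(s \right)} = \frac{2}{s}$ ($h{\left(s \right)} = \frac{4}{2 s} = 4 \frac{1}{2 s} = \frac{2}{s}$)
$t = 112761$ ($t = 737 \cdot 153 = 112761$)
$j = - \frac{20124559}{165}$ ($j = -7 + \frac{\left(-889\right) \left(\frac{2}{-33} + \left(159 + 527\right)\right)}{5} = -7 + \frac{\left(-889\right) \left(2 \left(- \frac{1}{33}\right) + 686\right)}{5} = -7 + \frac{\left(-889\right) \left(- \frac{2}{33} + 686\right)}{5} = -7 + \frac{\left(-889\right) \frac{22636}{33}}{5} = -7 + \frac{1}{5} \left(- \frac{20123404}{33}\right) = -7 - \frac{20123404}{165} = - \frac{20124559}{165} \approx -1.2197 \cdot 10^{5}$)
$U = - \frac{20124559}{165} \approx -1.2197 \cdot 10^{5}$
$t - U = 112761 - - \frac{20124559}{165} = 112761 + \frac{20124559}{165} = \frac{38730124}{165}$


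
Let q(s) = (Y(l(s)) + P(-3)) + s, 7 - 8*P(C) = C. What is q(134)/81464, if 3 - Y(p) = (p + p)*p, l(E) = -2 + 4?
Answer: 521/325856 ≈ 0.0015989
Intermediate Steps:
P(C) = 7/8 - C/8
l(E) = 2
Y(p) = 3 - 2*p² (Y(p) = 3 - (p + p)*p = 3 - 2*p*p = 3 - 2*p²)
q(s) = -15/4 + s (q(s) = ((3 - 2*2²) + (7/8 - ⅛*(-3))) + s = ((3 - 2*4) + (7/8 + 3/8)) + s = ((3 - 8) + 5/4) + s = (-5 + 5/4) + s = -15/4 + s)
q(134)/81464 = (-15/4 + 134)/81464 = (521/4)*(1/81464) = 521/325856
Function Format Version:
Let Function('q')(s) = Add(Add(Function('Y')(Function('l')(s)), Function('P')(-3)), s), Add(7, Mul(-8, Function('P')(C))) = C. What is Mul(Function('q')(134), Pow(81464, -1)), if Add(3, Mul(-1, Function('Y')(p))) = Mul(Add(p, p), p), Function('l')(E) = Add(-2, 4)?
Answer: Rational(521, 325856) ≈ 0.0015989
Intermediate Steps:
Function('P')(C) = Add(Rational(7, 8), Mul(Rational(-1, 8), C))
Function('l')(E) = 2
Function('Y')(p) = Add(3, Mul(-2, Pow(p, 2))) (Function('Y')(p) = Add(3, Mul(-1, Mul(Add(p, p), p))) = Add(3, Mul(-1, Mul(Mul(2, p), p))) = Add(3, Mul(-1, Mul(2, Pow(p, 2)))) = Add(3, Mul(-2, Pow(p, 2))))
Function('q')(s) = Add(Rational(-15, 4), s) (Function('q')(s) = Add(Add(Add(3, Mul(-2, Pow(2, 2))), Add(Rational(7, 8), Mul(Rational(-1, 8), -3))), s) = Add(Add(Add(3, Mul(-2, 4)), Add(Rational(7, 8), Rational(3, 8))), s) = Add(Add(Add(3, -8), Rational(5, 4)), s) = Add(Add(-5, Rational(5, 4)), s) = Add(Rational(-15, 4), s))
Mul(Function('q')(134), Pow(81464, -1)) = Mul(Add(Rational(-15, 4), 134), Pow(81464, -1)) = Mul(Rational(521, 4), Rational(1, 81464)) = Rational(521, 325856)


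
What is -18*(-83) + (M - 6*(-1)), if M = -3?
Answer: 1497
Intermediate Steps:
-18*(-83) + (M - 6*(-1)) = -18*(-83) + (-3 - 6*(-1)) = 1494 + (-3 + 6) = 1494 + 3 = 1497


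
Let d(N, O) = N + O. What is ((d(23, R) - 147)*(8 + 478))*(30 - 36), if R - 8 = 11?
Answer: 306180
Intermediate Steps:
R = 19 (R = 8 + 11 = 19)
((d(23, R) - 147)*(8 + 478))*(30 - 36) = (((23 + 19) - 147)*(8 + 478))*(30 - 36) = ((42 - 147)*486)*(-6) = -105*486*(-6) = -51030*(-6) = 306180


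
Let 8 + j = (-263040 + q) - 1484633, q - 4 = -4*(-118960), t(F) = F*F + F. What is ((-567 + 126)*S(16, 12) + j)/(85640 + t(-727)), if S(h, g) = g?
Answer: -1277129/613442 ≈ -2.0819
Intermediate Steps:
t(F) = F + F² (t(F) = F² + F = F + F²)
q = 475844 (q = 4 - 4*(-118960) = 4 + 475840 = 475844)
j = -1271837 (j = -8 + ((-263040 + 475844) - 1484633) = -8 + (212804 - 1484633) = -8 - 1271829 = -1271837)
((-567 + 126)*S(16, 12) + j)/(85640 + t(-727)) = ((-567 + 126)*12 - 1271837)/(85640 - 727*(1 - 727)) = (-441*12 - 1271837)/(85640 - 727*(-726)) = (-5292 - 1271837)/(85640 + 527802) = -1277129/613442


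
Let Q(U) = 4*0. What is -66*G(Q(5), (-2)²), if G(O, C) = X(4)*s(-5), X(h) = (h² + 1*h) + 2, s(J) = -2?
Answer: 2904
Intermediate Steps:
X(h) = 2 + h + h² (X(h) = (h² + h) + 2 = (h + h²) + 2 = 2 + h + h²)
Q(U) = 0
G(O, C) = -44 (G(O, C) = (2 + 4 + 4²)*(-2) = (2 + 4 + 16)*(-2) = 22*(-2) = -44)
-66*G(Q(5), (-2)²) = -66*(-44) = 2904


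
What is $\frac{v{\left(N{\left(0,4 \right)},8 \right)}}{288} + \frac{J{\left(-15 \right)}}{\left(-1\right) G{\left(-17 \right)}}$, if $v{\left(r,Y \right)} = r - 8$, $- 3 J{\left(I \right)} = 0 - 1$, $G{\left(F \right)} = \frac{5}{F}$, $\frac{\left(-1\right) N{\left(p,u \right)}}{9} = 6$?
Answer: $\frac{661}{720} \approx 0.91806$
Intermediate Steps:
$N{\left(p,u \right)} = -54$ ($N{\left(p,u \right)} = \left(-9\right) 6 = -54$)
$J{\left(I \right)} = \frac{1}{3}$ ($J{\left(I \right)} = - \frac{0 - 1}{3} = \left(- \frac{1}{3}\right) \left(-1\right) = \frac{1}{3}$)
$v{\left(r,Y \right)} = -8 + r$ ($v{\left(r,Y \right)} = r - 8 = -8 + r$)
$\frac{v{\left(N{\left(0,4 \right)},8 \right)}}{288} + \frac{J{\left(-15 \right)}}{\left(-1\right) G{\left(-17 \right)}} = \frac{-8 - 54}{288} + \frac{1}{3 \left(- \frac{5}{-17}\right)} = \left(-62\right) \frac{1}{288} + \frac{1}{3 \left(- \frac{5 \left(-1\right)}{17}\right)} = - \frac{31}{144} + \frac{1}{3 \left(\left(-1\right) \left(- \frac{5}{17}\right)\right)} = - \frac{31}{144} + \frac{1}{3 \cdot \frac{5}{17}} = - \frac{31}{144} + \frac{1}{3} \cdot \frac{17}{5} = - \frac{31}{144} + \frac{17}{15} = \frac{661}{720}$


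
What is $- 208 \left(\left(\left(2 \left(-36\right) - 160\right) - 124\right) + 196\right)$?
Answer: $33280$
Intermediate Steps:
$- 208 \left(\left(\left(2 \left(-36\right) - 160\right) - 124\right) + 196\right) = - 208 \left(\left(\left(-72 - 160\right) - 124\right) + 196\right) = - 208 \left(\left(-232 - 124\right) + 196\right) = - 208 \left(-356 + 196\right) = \left(-208\right) \left(-160\right) = 33280$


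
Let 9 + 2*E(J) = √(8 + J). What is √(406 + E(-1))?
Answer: √(1606 + 2*√7)/2 ≈ 20.070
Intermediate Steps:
E(J) = -9/2 + √(8 + J)/2
√(406 + E(-1)) = √(406 + (-9/2 + √(8 - 1)/2)) = √(406 + (-9/2 + √7/2)) = √(803/2 + √7/2)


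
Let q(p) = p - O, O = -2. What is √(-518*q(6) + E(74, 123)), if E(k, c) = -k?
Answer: I*√4218 ≈ 64.946*I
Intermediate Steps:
q(p) = 2 + p (q(p) = p - 1*(-2) = p + 2 = 2 + p)
√(-518*q(6) + E(74, 123)) = √(-518*(2 + 6) - 1*74) = √(-518*8 - 74) = √(-4144 - 74) = √(-4218) = I*√4218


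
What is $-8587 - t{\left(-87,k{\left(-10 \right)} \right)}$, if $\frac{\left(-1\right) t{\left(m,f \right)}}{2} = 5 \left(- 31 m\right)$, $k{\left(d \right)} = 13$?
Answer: $18383$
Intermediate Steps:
$t{\left(m,f \right)} = 310 m$ ($t{\left(m,f \right)} = - 2 \cdot 5 \left(- 31 m\right) = - 2 \left(- 155 m\right) = 310 m$)
$-8587 - t{\left(-87,k{\left(-10 \right)} \right)} = -8587 - 310 \left(-87\right) = -8587 - -26970 = -8587 + 26970 = 18383$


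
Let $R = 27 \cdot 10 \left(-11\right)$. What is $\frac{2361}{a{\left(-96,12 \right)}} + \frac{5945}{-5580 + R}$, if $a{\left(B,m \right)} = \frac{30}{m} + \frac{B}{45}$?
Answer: $\frac{121106221}{18810} \approx 6438.4$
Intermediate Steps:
$R = -2970$ ($R = 270 \left(-11\right) = -2970$)
$a{\left(B,m \right)} = \frac{30}{m} + \frac{B}{45}$ ($a{\left(B,m \right)} = \frac{30}{m} + B \frac{1}{45} = \frac{30}{m} + \frac{B}{45}$)
$\frac{2361}{a{\left(-96,12 \right)}} + \frac{5945}{-5580 + R} = \frac{2361}{\frac{30}{12} + \frac{1}{45} \left(-96\right)} + \frac{5945}{-5580 - 2970} = \frac{2361}{30 \cdot \frac{1}{12} - \frac{32}{15}} + \frac{5945}{-8550} = \frac{2361}{\frac{5}{2} - \frac{32}{15}} + 5945 \left(- \frac{1}{8550}\right) = \frac{2361}{\frac{11}{30}} - \frac{1189}{1710} = 2361 \cdot \frac{30}{11} - \frac{1189}{1710} = \frac{70830}{11} - \frac{1189}{1710} = \frac{121106221}{18810}$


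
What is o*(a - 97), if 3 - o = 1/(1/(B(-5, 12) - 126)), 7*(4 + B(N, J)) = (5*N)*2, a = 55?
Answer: -5886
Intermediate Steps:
B(N, J) = -4 + 10*N/7 (B(N, J) = -4 + ((5*N)*2)/7 = -4 + (10*N)/7 = -4 + 10*N/7)
o = 981/7 (o = 3 - 1/(1/((-4 + (10/7)*(-5)) - 126)) = 3 - 1/(1/((-4 - 50/7) - 126)) = 3 - 1/(1/(-78/7 - 126)) = 3 - 1/(1/(-960/7)) = 3 - 1/(-7/960) = 3 - 1*(-960/7) = 3 + 960/7 = 981/7 ≈ 140.14)
o*(a - 97) = 981*(55 - 97)/7 = (981/7)*(-42) = -5886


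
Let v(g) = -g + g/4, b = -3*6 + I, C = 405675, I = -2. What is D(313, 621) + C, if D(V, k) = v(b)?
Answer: 405690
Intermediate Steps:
b = -20 (b = -3*6 - 2 = -18 - 2 = -20)
v(g) = -3*g/4 (v(g) = -g + g*(¼) = -g + g/4 = -3*g/4)
D(V, k) = 15 (D(V, k) = -¾*(-20) = 15)
D(313, 621) + C = 15 + 405675 = 405690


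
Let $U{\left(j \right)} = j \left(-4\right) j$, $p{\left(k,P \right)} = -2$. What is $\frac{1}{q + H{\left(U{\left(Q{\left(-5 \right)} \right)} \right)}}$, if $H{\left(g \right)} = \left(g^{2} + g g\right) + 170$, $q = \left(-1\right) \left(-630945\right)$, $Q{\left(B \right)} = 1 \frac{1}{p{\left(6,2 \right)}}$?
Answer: $\frac{1}{631117} \approx 1.5845 \cdot 10^{-6}$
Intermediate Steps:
$Q{\left(B \right)} = - \frac{1}{2}$ ($Q{\left(B \right)} = 1 \frac{1}{-2} = 1 \left(- \frac{1}{2}\right) = - \frac{1}{2}$)
$U{\left(j \right)} = - 4 j^{2}$ ($U{\left(j \right)} = - 4 j j = - 4 j^{2}$)
$q = 630945$
$H{\left(g \right)} = 170 + 2 g^{2}$ ($H{\left(g \right)} = \left(g^{2} + g^{2}\right) + 170 = 2 g^{2} + 170 = 170 + 2 g^{2}$)
$\frac{1}{q + H{\left(U{\left(Q{\left(-5 \right)} \right)} \right)}} = \frac{1}{630945 + \left(170 + 2 \left(- 4 \left(- \frac{1}{2}\right)^{2}\right)^{2}\right)} = \frac{1}{630945 + \left(170 + 2 \left(\left(-4\right) \frac{1}{4}\right)^{2}\right)} = \frac{1}{630945 + \left(170 + 2 \left(-1\right)^{2}\right)} = \frac{1}{630945 + \left(170 + 2 \cdot 1\right)} = \frac{1}{630945 + \left(170 + 2\right)} = \frac{1}{630945 + 172} = \frac{1}{631117}$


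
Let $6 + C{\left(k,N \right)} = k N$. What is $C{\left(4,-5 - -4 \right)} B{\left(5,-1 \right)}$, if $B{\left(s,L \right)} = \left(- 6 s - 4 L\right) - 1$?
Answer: $270$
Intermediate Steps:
$C{\left(k,N \right)} = -6 + N k$ ($C{\left(k,N \right)} = -6 + k N = -6 + N k$)
$B{\left(s,L \right)} = -1 - 6 s - 4 L$
$C{\left(4,-5 - -4 \right)} B{\left(5,-1 \right)} = \left(-6 + \left(-5 - -4\right) 4\right) \left(-1 - 30 - -4\right) = \left(-6 + \left(-5 + 4\right) 4\right) \left(-1 - 30 + 4\right) = \left(-6 - 4\right) \left(-27\right) = \left(-10\right) \left(-27\right) = 270$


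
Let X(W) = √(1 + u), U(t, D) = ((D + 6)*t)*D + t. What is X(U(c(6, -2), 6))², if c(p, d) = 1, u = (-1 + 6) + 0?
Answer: 6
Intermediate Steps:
u = 5 (u = 5 + 0 = 5)
U(t, D) = t + D*t*(6 + D) (U(t, D) = ((6 + D)*t)*D + t = (t*(6 + D))*D + t = D*t*(6 + D) + t = t + D*t*(6 + D))
X(W) = √6 (X(W) = √(1 + 5) = √6)
X(U(c(6, -2), 6))² = (√6)² = 6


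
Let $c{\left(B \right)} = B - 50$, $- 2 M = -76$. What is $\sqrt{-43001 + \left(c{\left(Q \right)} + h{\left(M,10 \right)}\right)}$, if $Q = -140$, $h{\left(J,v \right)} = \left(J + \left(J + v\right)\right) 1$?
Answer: $i \sqrt{43105} \approx 207.62 i$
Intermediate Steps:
$M = 38$ ($M = \left(- \frac{1}{2}\right) \left(-76\right) = 38$)
$h{\left(J,v \right)} = v + 2 J$ ($h{\left(J,v \right)} = \left(v + 2 J\right) 1 = v + 2 J$)
$c{\left(B \right)} = -50 + B$ ($c{\left(B \right)} = B - 50 = -50 + B$)
$\sqrt{-43001 + \left(c{\left(Q \right)} + h{\left(M,10 \right)}\right)} = \sqrt{-43001 + \left(\left(-50 - 140\right) + \left(10 + 2 \cdot 38\right)\right)} = \sqrt{-43001 + \left(-190 + \left(10 + 76\right)\right)} = \sqrt{-43001 + \left(-190 + 86\right)} = \sqrt{-43001 - 104} = \sqrt{-43105} = i \sqrt{43105}$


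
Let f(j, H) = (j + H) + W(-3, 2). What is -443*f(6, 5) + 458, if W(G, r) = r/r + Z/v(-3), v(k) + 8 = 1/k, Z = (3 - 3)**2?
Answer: -4858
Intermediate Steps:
Z = 0 (Z = 0**2 = 0)
v(k) = -8 + 1/k
W(G, r) = 1 (W(G, r) = r/r + 0/(-8 + 1/(-3)) = 1 + 0/(-8 - 1/3) = 1 + 0/(-25/3) = 1 + 0*(-3/25) = 1 + 0 = 1)
f(j, H) = 1 + H + j (f(j, H) = (j + H) + 1 = (H + j) + 1 = 1 + H + j)
-443*f(6, 5) + 458 = -443*(1 + 5 + 6) + 458 = -443*12 + 458 = -5316 + 458 = -4858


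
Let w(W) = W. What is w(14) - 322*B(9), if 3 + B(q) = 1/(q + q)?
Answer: 8659/9 ≈ 962.11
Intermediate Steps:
B(q) = -3 + 1/(2*q) (B(q) = -3 + 1/(q + q) = -3 + 1/(2*q))
w(14) - 322*B(9) = 14 - 322*(-3 + (½)/9) = 14 - 322*(-3 + (½)*(⅑)) = 14 - 322*(-3 + 1/18) = 14 - 322*(-53/18) = 14 + 8533/9 = 8659/9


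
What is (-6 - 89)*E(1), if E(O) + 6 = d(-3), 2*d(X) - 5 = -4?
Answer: 1045/2 ≈ 522.50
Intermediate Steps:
d(X) = ½ (d(X) = 5/2 + (½)*(-4) = 5/2 - 2 = ½)
E(O) = -11/2 (E(O) = -6 + ½ = -11/2)
(-6 - 89)*E(1) = (-6 - 89)*(-11/2) = -95*(-11/2) = 1045/2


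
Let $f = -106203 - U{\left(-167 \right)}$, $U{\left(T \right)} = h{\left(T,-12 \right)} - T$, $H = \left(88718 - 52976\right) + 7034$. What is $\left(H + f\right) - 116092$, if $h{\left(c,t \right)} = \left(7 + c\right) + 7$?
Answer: $-179533$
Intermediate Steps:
$h{\left(c,t \right)} = 14 + c$
$H = 42776$ ($H = 35742 + 7034 = 42776$)
$U{\left(T \right)} = 14$ ($U{\left(T \right)} = \left(14 + T\right) - T = 14$)
$f = -106217$ ($f = -106203 - 14 = -106217$)
$\left(H + f\right) - 116092 = \left(42776 - 106217\right) - 116092 = -63441 - 116092 = -179533$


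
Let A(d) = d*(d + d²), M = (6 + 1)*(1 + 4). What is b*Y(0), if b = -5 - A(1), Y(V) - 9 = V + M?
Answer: -308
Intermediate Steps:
M = 35 (M = 7*5 = 35)
Y(V) = 44 + V (Y(V) = 9 + (V + 35) = 9 + (35 + V) = 44 + V)
b = -7 (b = -5 - 1²*(1 + 1) = -5 - 2 = -7)
b*Y(0) = -7*(44 + 0) = -7*44 = -308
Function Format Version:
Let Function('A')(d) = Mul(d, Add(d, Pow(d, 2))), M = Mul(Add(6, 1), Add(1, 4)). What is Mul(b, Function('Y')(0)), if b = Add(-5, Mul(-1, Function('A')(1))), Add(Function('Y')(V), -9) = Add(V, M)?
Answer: -308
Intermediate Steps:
M = 35 (M = Mul(7, 5) = 35)
Function('Y')(V) = Add(44, V) (Function('Y')(V) = Add(9, Add(V, 35)) = Add(9, Add(35, V)) = Add(44, V))
b = -7 (b = Add(-5, Mul(-1, Mul(Pow(1, 2), Add(1, 1)))) = Add(-5, Mul(-1, Mul(1, 2))) = Add(-5, Mul(-1, 2)) = Add(-5, -2) = -7)
Mul(b, Function('Y')(0)) = Mul(-7, Add(44, 0)) = Mul(-7, 44) = -308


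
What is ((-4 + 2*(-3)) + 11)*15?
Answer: 15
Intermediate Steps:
((-4 + 2*(-3)) + 11)*15 = ((-4 - 6) + 11)*15 = (-10 + 11)*15 = 1*15 = 15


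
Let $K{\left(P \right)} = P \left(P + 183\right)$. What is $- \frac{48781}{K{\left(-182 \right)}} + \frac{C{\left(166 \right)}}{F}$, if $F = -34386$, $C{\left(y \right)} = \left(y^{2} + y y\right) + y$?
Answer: $\frac{277887145}{1043042} \approx 266.42$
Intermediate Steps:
$K{\left(P \right)} = P \left(183 + P\right)$
$C{\left(y \right)} = y + 2 y^{2}$ ($C{\left(y \right)} = \left(y^{2} + y^{2}\right) + y = 2 y^{2} + y = y + 2 y^{2}$)
$- \frac{48781}{K{\left(-182 \right)}} + \frac{C{\left(166 \right)}}{F} = - \frac{48781}{\left(-182\right) \left(183 - 182\right)} + \frac{166 \left(1 + 2 \cdot 166\right)}{-34386} = - \frac{48781}{\left(-182\right) 1} + 166 \left(1 + 332\right) \left(- \frac{1}{34386}\right) = - \frac{48781}{-182} + 166 \cdot 333 \left(- \frac{1}{34386}\right) = \left(-48781\right) \left(- \frac{1}{182}\right) + 55278 \left(- \frac{1}{34386}\right) = \frac{48781}{182} - \frac{9213}{5731} = \frac{277887145}{1043042}$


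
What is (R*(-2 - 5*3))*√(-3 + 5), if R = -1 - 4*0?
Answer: 17*√2 ≈ 24.042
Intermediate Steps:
R = -1 (R = -1 + 0 = -1)
(R*(-2 - 5*3))*√(-3 + 5) = (-(-2 - 5*3))*√(-3 + 5) = (-(-2 - 15))*√2 = (-1*(-17))*√2 = 17*√2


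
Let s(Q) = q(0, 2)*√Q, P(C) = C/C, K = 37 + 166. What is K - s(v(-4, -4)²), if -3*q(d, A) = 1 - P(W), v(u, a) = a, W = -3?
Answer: 203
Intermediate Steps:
K = 203
P(C) = 1
q(d, A) = 0 (q(d, A) = -(1 - 1*1)/3 = -(1 - 1)/3 = -⅓*0 = 0)
s(Q) = 0 (s(Q) = 0*√Q = 0)
K - s(v(-4, -4)²) = 203 - 1*0 = 203 + 0 = 203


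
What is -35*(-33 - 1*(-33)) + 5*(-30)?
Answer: -150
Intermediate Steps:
-35*(-33 - 1*(-33)) + 5*(-30) = -35*(-33 + 33) - 150 = -35*0 - 150 = 0 - 150 = -150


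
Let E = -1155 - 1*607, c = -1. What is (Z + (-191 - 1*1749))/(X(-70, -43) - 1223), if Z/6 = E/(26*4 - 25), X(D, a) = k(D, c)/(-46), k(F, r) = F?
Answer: 1884068/1109713 ≈ 1.6978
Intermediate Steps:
E = -1762 (E = -1155 - 607 = -1762)
X(D, a) = -D/46 (X(D, a) = D/(-46) = D*(-1/46) = -D/46)
Z = -10572/79 (Z = 6*(-1762/(26*4 - 25)) = 6*(-1762/(104 - 25)) = 6*(-1762/79) = -10572/79 ≈ -133.82)
(Z + (-191 - 1*1749))/(X(-70, -43) - 1223) = (-10572/79 + (-191 - 1*1749))/(-1/46*(-70) - 1223) = (-10572/79 + (-191 - 1749))/(35/23 - 1223) = (-10572/79 - 1940)/(-28094/23) = -163832/79*(-23/28094) = 1884068/1109713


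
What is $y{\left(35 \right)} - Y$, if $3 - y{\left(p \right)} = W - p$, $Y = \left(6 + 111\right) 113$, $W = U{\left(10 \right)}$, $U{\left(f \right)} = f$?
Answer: $-13193$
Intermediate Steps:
$W = 10$
$Y = 13221$ ($Y = 117 \cdot 113 = 13221$)
$y{\left(p \right)} = -7 + p$ ($y{\left(p \right)} = 3 - \left(10 - p\right) = 3 + \left(-10 + p\right) = -7 + p$)
$y{\left(35 \right)} - Y = \left(-7 + 35\right) - 13221 = 28 - 13221 = -13193$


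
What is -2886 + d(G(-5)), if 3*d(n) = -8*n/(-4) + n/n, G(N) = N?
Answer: -2889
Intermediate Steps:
d(n) = 1/3 + 2*n/3 (d(n) = (-8*n/(-4) + n/n)/3 = (-8*n*(-1/4) + 1)/3 = (2*n + 1)/3 = (1 + 2*n)/3 = 1/3 + 2*n/3)
-2886 + d(G(-5)) = -2886 + (1/3 + (2/3)*(-5)) = -2886 + (1/3 - 10/3) = -2886 - 3 = -2889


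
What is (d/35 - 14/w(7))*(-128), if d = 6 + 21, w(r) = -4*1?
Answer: -19136/35 ≈ -546.74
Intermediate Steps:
w(r) = -4
d = 27
(d/35 - 14/w(7))*(-128) = (27/35 - 14/(-4))*(-128) = (27*(1/35) - 14*(-1/4))*(-128) = (27/35 + 7/2)*(-128) = (299/70)*(-128) = -19136/35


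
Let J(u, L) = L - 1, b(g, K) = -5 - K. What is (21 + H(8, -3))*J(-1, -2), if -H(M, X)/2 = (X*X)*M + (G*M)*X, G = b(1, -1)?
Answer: 945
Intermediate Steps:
G = -4 (G = -5 - 1*(-1) = -5 + 1 = -4)
J(u, L) = -1 + L
H(M, X) = -2*M*X² + 8*M*X (H(M, X) = -2*((X*X)*M + (-4*M)*X) = -2*(X²*M - 4*M*X) = -2*(M*X² - 4*M*X) = -2*M*X² + 8*M*X)
(21 + H(8, -3))*J(-1, -2) = (21 + 2*8*(-3)*(4 - 1*(-3)))*(-1 - 2) = (21 + 2*8*(-3)*(4 + 3))*(-3) = (21 + 2*8*(-3)*7)*(-3) = (21 - 336)*(-3) = -315*(-3) = 945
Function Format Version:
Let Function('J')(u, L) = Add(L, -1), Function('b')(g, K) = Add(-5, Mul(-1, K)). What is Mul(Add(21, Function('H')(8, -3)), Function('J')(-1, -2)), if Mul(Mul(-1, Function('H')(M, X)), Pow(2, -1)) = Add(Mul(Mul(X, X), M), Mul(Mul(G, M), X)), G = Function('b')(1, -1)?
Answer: 945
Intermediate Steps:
G = -4 (G = Add(-5, Mul(-1, -1)) = Add(-5, 1) = -4)
Function('J')(u, L) = Add(-1, L)
Function('H')(M, X) = Add(Mul(-2, M, Pow(X, 2)), Mul(8, M, X)) (Function('H')(M, X) = Mul(-2, Add(Mul(Mul(X, X), M), Mul(Mul(-4, M), X))) = Mul(-2, Add(Mul(Pow(X, 2), M), Mul(-4, M, X))) = Mul(-2, Add(Mul(M, Pow(X, 2)), Mul(-4, M, X))) = Add(Mul(-2, M, Pow(X, 2)), Mul(8, M, X)))
Mul(Add(21, Function('H')(8, -3)), Function('J')(-1, -2)) = Mul(Add(21, Mul(2, 8, -3, Add(4, Mul(-1, -3)))), Add(-1, -2)) = Mul(Add(21, Mul(2, 8, -3, Add(4, 3))), -3) = Mul(Add(21, Mul(2, 8, -3, 7)), -3) = Mul(Add(21, -336), -3) = Mul(-315, -3) = 945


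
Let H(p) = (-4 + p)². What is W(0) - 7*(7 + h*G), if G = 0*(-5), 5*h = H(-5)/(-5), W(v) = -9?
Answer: -58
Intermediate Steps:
h = -81/25 (h = ((-4 - 5)²/(-5))/5 = ((-9)²*(-⅕))/5 = (81*(-⅕))/5 = (⅕)*(-81/5) = -81/25 ≈ -3.2400)
G = 0
W(0) - 7*(7 + h*G) = -9 - 7*(7 - 81/25*0) = -9 - 7*(7 + 0) = -9 - 7*7 = -9 - 49 = -58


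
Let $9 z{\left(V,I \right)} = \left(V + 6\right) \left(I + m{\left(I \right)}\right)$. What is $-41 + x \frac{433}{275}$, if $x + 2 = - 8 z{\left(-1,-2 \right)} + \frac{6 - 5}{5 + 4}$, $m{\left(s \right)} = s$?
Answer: $- \frac{3596}{225} \approx -15.982$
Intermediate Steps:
$z{\left(V,I \right)} = \frac{2 I \left(6 + V\right)}{9}$ ($z{\left(V,I \right)} = \frac{\left(V + 6\right) \left(I + I\right)}{9} = \frac{\left(6 + V\right) 2 I}{9} = \frac{2 I \left(6 + V\right)}{9}$)
$x = \frac{143}{9}$ ($x = -2 - \left(- \frac{6 - 5}{5 + 4} + 8 \cdot \frac{2}{9} \left(-2\right) \left(6 - 1\right)\right) = -2 - \left(- \frac{1}{9} + 8 \cdot \frac{2}{9} \left(-2\right) 5\right) = -2 + \left(\left(-8\right) \left(- \frac{20}{9}\right) + 1 \cdot \frac{1}{9}\right) = -2 + \left(\frac{160}{9} + \frac{1}{9}\right) = -2 + \frac{161}{9} = \frac{143}{9} \approx 15.889$)
$-41 + x \frac{433}{275} = -41 + \frac{143 \cdot \frac{433}{275}}{9} = -41 + \frac{143 \cdot 433 \cdot \frac{1}{275}}{9} = -41 + \frac{143}{9} \cdot \frac{433}{275} = -41 + \frac{5629}{225} = - \frac{3596}{225}$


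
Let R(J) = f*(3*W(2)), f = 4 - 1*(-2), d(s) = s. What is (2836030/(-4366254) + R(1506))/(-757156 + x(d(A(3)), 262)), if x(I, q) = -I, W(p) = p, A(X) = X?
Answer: -77174557/1652974256193 ≈ -4.6688e-5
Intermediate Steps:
f = 6 (f = 4 + 2 = 6)
R(J) = 36 (R(J) = 6*(3*2) = 6*6 = 36)
(2836030/(-4366254) + R(1506))/(-757156 + x(d(A(3)), 262)) = (2836030/(-4366254) + 36)/(-757156 - 1*3) = (2836030*(-1/4366254) + 36)/(-757156 - 3) = (-1418015/2183127 + 36)/(-757159) = (77174557/2183127)*(-1/757159) = -77174557/1652974256193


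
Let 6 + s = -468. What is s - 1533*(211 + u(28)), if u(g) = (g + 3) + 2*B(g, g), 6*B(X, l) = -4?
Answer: -369416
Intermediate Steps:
B(X, l) = -⅔ (B(X, l) = (⅙)*(-4) = -⅔)
s = -474 (s = -6 - 468 = -474)
u(g) = 5/3 + g (u(g) = (g + 3) + 2*(-⅔) = (3 + g) - 4/3 = 5/3 + g)
s - 1533*(211 + u(28)) = -474 - 1533*(211 + (5/3 + 28)) = -474 - 1533*(211 + 89/3) = -474 - 1533*722/3 = -474 - 368942 = -369416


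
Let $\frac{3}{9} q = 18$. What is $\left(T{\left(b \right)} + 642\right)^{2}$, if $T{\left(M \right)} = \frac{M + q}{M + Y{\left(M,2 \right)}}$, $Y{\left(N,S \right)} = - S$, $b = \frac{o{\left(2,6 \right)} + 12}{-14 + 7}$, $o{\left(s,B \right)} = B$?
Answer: $\frac{6365529}{16} \approx 3.9785 \cdot 10^{5}$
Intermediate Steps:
$b = - \frac{18}{7}$ ($b = \frac{6 + 12}{-14 + 7} = \frac{18}{-7} = 18 \left(- \frac{1}{7}\right) = - \frac{18}{7} \approx -2.5714$)
$q = 54$ ($q = 3 \cdot 18 = 54$)
$T{\left(M \right)} = \frac{54 + M}{-2 + M}$ ($T{\left(M \right)} = \frac{M + 54}{M - 2} = \frac{54 + M}{M - 2} = \frac{54 + M}{-2 + M}$)
$\left(T{\left(b \right)} + 642\right)^{2} = \left(\frac{54 - \frac{18}{7}}{-2 - \frac{18}{7}} + 642\right)^{2} = \left(\frac{1}{- \frac{32}{7}} \cdot \frac{360}{7} + 642\right)^{2} = \left(\left(- \frac{7}{32}\right) \frac{360}{7} + 642\right)^{2} = \left(- \frac{45}{4} + 642\right)^{2} = \left(\frac{2523}{4}\right)^{2} = \frac{6365529}{16}$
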